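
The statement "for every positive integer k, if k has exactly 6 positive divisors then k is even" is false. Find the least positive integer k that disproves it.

The first 6 eligible values, up to k = 44, all satisfy the conclusion.
k = 45: divisors of 45: 1, 3, 5, 9, 15, 45; 45 is odd.

k = 45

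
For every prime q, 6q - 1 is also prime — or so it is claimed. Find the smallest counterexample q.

q = 11

The first 4 eligible values, up to q = 7, all satisfy the conclusion.
q = 11: 6q - 1 = 65 = 5 × 13, not prime.
So q = 11 is the smallest counterexample.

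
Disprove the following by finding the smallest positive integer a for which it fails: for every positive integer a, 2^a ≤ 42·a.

We need the least positive integer a for which 2^a > 42·a.
For a = 1, 2, 3, 4, 5, 6, 7, 8 the conclusion holds.
a = 9: 2^a = 512 and 42·a = 378, so 512 > 378.

a = 9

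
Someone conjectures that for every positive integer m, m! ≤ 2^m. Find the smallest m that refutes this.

m = 4

We need the least positive integer m for which m! > 2^m.
m = 1: m! = 1 and 2^m = 2, so 1 ≤ 2.
m = 2: m! = 2 and 2^m = 4, so 2 ≤ 4.
m = 3: m! = 6 and 2^m = 8, so 6 ≤ 8.
m = 4: m! = 24 and 2^m = 16, so 24 > 16.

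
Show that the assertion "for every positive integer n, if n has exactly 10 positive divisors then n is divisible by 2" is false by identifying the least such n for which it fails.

Check each positive integer n in order until n has exactly 10 positive divisors but n is not divisible by 2.
For n = 48, 80, 112, 162, 176, 208, 272, 304, 368 the conclusion holds.
n = 405: τ(405) = 10; 405 mod 2 = 1.
Hence n = 405 is a counterexample.

n = 405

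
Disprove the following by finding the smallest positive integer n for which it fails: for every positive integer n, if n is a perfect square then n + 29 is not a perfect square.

n = 196

Check each positive integer n in order until n is a perfect square but n + 29 is a perfect square.
For n = 1, 4, 9, 16, …, 121, 144, 169 the conclusion holds.
n = 196: 196 = 14² and 196 + 29 = 225 = 15².
Hence n = 196 is a counterexample.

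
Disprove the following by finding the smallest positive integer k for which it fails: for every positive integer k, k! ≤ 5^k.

k = 12

A counterexample is any positive integer k such that k! > 5^k; we check each in order.
For k = 1, 2, 3, 4, …, 9, 10, 11 the conclusion holds.
k = 12: k! = 479001600 and 5^k = 244140625, so 479001600 > 244140625.
Thus k = 12 disproves the claim, and no smaller k works.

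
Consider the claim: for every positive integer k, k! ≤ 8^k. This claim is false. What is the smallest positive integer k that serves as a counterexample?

k = 20

We need the least positive integer k for which k! > 8^k.
For k = 1, 2, 3, 4, …, 17, 18, 19 the conclusion holds.
k = 20: k! = 2432902008176640000 and 8^k = 1152921504606846976, so 2432902008176640000 > 1152921504606846976.
Hence k = 20 is a counterexample.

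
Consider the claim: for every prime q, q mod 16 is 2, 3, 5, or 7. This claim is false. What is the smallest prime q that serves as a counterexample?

q = 11

We need the least prime q for which the claim fails.
q = 2: 2 mod 16 = 2.
q = 3: 3 mod 16 = 3.
q = 5: 5 mod 16 = 5.
q = 7: 7 mod 16 = 7.
q = 11: 11 mod 16 = 11 — not in {2, 3, 5, 7}.
Thus q = 11 disproves the claim, and no smaller q works.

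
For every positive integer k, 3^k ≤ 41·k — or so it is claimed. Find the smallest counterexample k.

k = 1: 3^k = 3 and 41·k = 41, so 3 ≤ 41.
k = 2: 3^k = 9 and 41·k = 82, so 9 ≤ 82.
k = 3: 3^k = 27 and 41·k = 123, so 27 ≤ 123.
k = 4: 3^k = 81 and 41·k = 164, so 81 ≤ 164.
k = 5: 3^k = 243 and 41·k = 205, so 243 > 205.
Hence k = 5 is a counterexample.

k = 5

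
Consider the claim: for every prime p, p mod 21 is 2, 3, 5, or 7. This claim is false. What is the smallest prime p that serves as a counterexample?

A counterexample is any prime p such that the claim fails; we check each in order.
The first 4 eligible values, up to p = 7, all satisfy the conclusion.
p = 11: 11 mod 21 = 11 — not in {2, 3, 5, 7}.

p = 11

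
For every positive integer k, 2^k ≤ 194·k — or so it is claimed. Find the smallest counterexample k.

Check each positive integer k in order until 2^k > 194·k.
For k = 1, 2, 3, 4, …, 9, 10, 11 the conclusion holds.
k = 12: 2^k = 4096 and 194·k = 2328, so 4096 > 2328.
Hence k = 12 is a counterexample.

k = 12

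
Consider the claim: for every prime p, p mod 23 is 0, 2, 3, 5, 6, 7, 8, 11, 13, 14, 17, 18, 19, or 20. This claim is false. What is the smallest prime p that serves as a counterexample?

Check each prime p in order until the claim fails.
The first 14 eligible values, up to p = 43, all satisfy the conclusion.
p = 47: 47 mod 23 = 1 — not in {0, 2, 3, 5, 6, 7, 8, 11, 13, 14, 17, 18, 19, 20}.

p = 47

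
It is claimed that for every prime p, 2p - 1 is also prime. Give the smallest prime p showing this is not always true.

p = 5

We need the least prime p for which 2p - 1 is not prime.
For p = 2, 3 the conclusion holds.
p = 5: 2p - 1 = 9 = 3 × 3, not prime.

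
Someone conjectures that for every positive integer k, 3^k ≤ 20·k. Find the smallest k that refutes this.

k = 4

k = 1: 3^k = 3 and 20·k = 20, so 3 ≤ 20.
k = 2: 3^k = 9 and 20·k = 40, so 9 ≤ 40.
k = 3: 3^k = 27 and 20·k = 60, so 27 ≤ 60.
k = 4: 3^k = 81 and 20·k = 80, so 81 > 80.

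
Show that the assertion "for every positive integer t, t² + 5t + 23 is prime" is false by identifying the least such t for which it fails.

Check each positive integer t in order until t² + 5t + 23 is not prime.
The first 13 eligible values, up to t = 13, all satisfy the conclusion.
t = 14: t² + 5t + 23 = 289 = 17 × 17, composite.

t = 14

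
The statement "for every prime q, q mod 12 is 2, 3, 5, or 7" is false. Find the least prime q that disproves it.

Check each prime q in order until the claim fails.
q = 2: 2 mod 12 = 2.
q = 3: 3 mod 12 = 3.
q = 5: 5 mod 12 = 5.
q = 7: 7 mod 12 = 7.
q = 11: 11 mod 12 = 11 — not in {2, 3, 5, 7}.

q = 11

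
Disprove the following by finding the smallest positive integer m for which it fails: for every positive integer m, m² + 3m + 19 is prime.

The first 14 eligible values, up to m = 14, all satisfy the conclusion.
m = 15: m² + 3m + 19 = 289 = 17 × 17, composite.
Hence m = 15 is a counterexample.

m = 15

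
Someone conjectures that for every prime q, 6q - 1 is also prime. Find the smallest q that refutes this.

For q = 2, 3, 5, 7 the conclusion holds.
q = 11: 6q - 1 = 65 = 5 × 13, not prime.

q = 11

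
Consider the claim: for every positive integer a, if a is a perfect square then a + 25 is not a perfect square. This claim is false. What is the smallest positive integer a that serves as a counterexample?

We need the least positive integer a for which a is a perfect square but a + 25 is a perfect square.
For a = 1, 4, 9, 16, …, 81, 100, 121 the conclusion holds.
a = 144: 144 = 12² and 144 + 25 = 169 = 13².
So a = 144 is the smallest counterexample.

a = 144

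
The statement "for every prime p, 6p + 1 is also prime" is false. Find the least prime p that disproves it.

p = 19

A counterexample is any prime p such that 6p + 1 is not prime; we check each in order.
p = 2: 6p + 1 = 13, prime.
p = 3: 6p + 1 = 19, prime.
p = 5: 6p + 1 = 31, prime.
p = 7: 6p + 1 = 43, prime.
p = 11: 6p + 1 = 67, prime.
p = 13: 6p + 1 = 79, prime.
p = 17: 6p + 1 = 103, prime.
p = 19: 6p + 1 = 115 = 5 × 23, not prime.
So p = 19 is the smallest counterexample.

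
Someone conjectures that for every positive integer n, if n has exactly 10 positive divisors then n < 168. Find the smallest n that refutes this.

n = 176

We need the least positive integer n for which n has exactly 10 positive divisors but the claim fails.
n = 48: τ(48) = 10; 48 < 168.
n = 80: τ(80) = 10; 80 < 168.
n = 112: τ(112) = 10; 112 < 168.
n = 162: τ(162) = 10; 162 < 168.
n = 176: τ(176) = 10; 176 ≥ 168.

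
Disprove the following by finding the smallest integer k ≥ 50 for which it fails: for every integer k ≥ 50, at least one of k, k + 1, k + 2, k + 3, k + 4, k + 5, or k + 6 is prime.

k = 90

Check each integer k ≥ 50 in order until k, k + 1, k + 2, k + 3, k + 4, k + 5, k + 6 are all composite.
The first 40 eligible values, up to k = 89, all satisfy the conclusion.
k = 90: 90 = 2 × 45; 91 = 7 × 13; 92 = 2 × 46; 93 = 3 × 31; 94 = 2 × 47; 95 = 5 × 19; 96 = 2 × 48 — all composite.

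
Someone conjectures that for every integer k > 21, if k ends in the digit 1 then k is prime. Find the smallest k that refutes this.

A counterexample is any integer k > 21 such that k ends in the digit 1 but k is not prime; we check each in order.
k = 31: 31 ends in 1 and is prime.
k = 41: 41 ends in 1 and is prime.
k = 51: 51 ends in 1; 51 = 3 × 17, composite.
Thus k = 51 disproves the claim, and no smaller k works.

k = 51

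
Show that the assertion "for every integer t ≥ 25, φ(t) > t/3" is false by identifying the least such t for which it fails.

t = 30

A counterexample is any integer t ≥ 25 such that the claim fails; we check each in order.
t = 25: φ(25) = 20 and 25/3 = 25/3, so φ(25) > 25/3.
t = 26: φ(26) = 12 and 26/3 = 26/3, so φ(26) > 26/3.
t = 27: φ(27) = 18 and 27/3 = 9, so φ(27) > 27/3.
t = 28: φ(28) = 12 and 28/3 = 28/3, so φ(28) > 28/3.
t = 29: φ(29) = 28 and 29/3 = 29/3, so φ(29) > 29/3.
t = 30: φ(30) = 8 and 30/3 = 10, so φ(30) ≤ 30/3.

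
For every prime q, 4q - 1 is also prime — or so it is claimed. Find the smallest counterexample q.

q = 7

q = 2: 4q - 1 = 7, prime.
q = 3: 4q - 1 = 11, prime.
q = 5: 4q - 1 = 19, prime.
q = 7: 4q - 1 = 27 = 3 × 9, not prime.
Thus q = 7 disproves the claim, and no smaller q works.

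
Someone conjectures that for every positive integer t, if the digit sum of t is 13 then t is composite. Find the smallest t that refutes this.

t = 49: digit sum 13; 49 is composite.
t = 58: digit sum 13; 58 is composite.
t = 67: digit sum 13; 67 is prime, not composite.
Hence t = 67 is a counterexample.

t = 67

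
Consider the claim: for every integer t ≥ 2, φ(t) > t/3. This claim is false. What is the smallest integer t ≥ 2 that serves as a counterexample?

t = 6

The first 4 eligible values, up to t = 5, all satisfy the conclusion.
t = 6: φ(6) = 2 and 6/3 = 2, so φ(6) ≤ 6/3.
Thus t = 6 disproves the claim, and no smaller t works.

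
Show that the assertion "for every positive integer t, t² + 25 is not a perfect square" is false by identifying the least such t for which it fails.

t = 12

Check each positive integer t in order until t² + 25 is a perfect square.
The first 11 eligible values, up to t = 11, all satisfy the conclusion.
t = 12: 12² + 25 = 169 = 13², a perfect square.
Thus t = 12 disproves the claim, and no smaller t works.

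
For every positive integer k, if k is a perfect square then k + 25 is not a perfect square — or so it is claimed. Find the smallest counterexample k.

k = 144

We need the least positive integer k for which k is a perfect square but k + 25 is a perfect square.
For k = 1, 4, 9, 16, …, 81, 100, 121 the conclusion holds.
k = 144: 144 = 12² and 144 + 25 = 169 = 13².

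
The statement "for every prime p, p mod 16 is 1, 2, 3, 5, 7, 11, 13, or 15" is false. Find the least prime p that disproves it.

p = 41

Check each prime p in order until the claim fails.
For p = 2, 3, 5, 7, …, 29, 31, 37 the conclusion holds.
p = 41: 41 mod 16 = 9 — not in {1, 2, 3, 5, 7, 11, 13, 15}.
Thus p = 41 disproves the claim, and no smaller p works.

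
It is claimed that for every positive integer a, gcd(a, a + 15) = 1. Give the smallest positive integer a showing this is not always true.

A counterexample is any positive integer a such that gcd(a, a + 15) > 1; we check each in order.
For a = 1, 2 the conclusion holds.
a = 3: gcd(3, 18) = 3.
Thus a = 3 disproves the claim, and no smaller a works.

a = 3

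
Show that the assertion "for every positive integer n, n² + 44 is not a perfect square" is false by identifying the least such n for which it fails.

For n = 1, 2, 3, 4, 5, 6, 7, 8, 9 the conclusion holds.
n = 10: 10² + 44 = 144 = 12², a perfect square.

n = 10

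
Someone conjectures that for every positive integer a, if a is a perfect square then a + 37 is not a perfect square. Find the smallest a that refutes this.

a = 324

We need the least positive integer a for which a is a perfect square but a + 37 is a perfect square.
For a = 1, 4, 9, 16, …, 225, 256, 289 the conclusion holds.
a = 324: 324 = 18² and 324 + 37 = 361 = 19².
Thus a = 324 disproves the claim, and no smaller a works.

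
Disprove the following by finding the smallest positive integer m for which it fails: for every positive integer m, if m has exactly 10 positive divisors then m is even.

The first 9 eligible values, up to m = 368, all satisfy the conclusion.
m = 405: divisors of 405: 10 divisors; 405 is odd.
Hence m = 405 is a counterexample.

m = 405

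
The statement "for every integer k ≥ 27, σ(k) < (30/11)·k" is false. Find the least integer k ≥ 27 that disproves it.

k = 60

We need the least integer k ≥ 27 for which the claim fails.
The first 33 eligible values, up to k = 59, all satisfy the conclusion.
k = 60: σ(60) = 168; 168 ≥ 1800/11.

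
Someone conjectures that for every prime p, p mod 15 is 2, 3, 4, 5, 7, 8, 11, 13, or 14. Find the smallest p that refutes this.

For p = 2, 3, 5, 7, 11, 13, 17, 19, 23, 29 the conclusion holds.
p = 31: 31 mod 15 = 1 — not in {2, 3, 4, 5, 7, 8, 11, 13, 14}.

p = 31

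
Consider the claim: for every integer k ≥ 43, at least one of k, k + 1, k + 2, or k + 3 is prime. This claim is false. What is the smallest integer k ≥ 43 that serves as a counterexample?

k = 48

We need the least integer k ≥ 43 for which k, k + 1, k + 2, k + 3 are all composite.
For k = 43, 44, 45, 46, 47 the conclusion holds.
k = 48: 48 = 2 × 24; 49 = 7 × 7; 50 = 2 × 25; 51 = 3 × 17 — all composite.
Hence k = 48 is a counterexample.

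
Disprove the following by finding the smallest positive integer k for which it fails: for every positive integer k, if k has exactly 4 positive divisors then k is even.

k = 15

A counterexample is any positive integer k such that k has exactly 4 positive divisors but k is odd; we check each in order.
The first 4 eligible values, up to k = 14, all satisfy the conclusion.
k = 15: divisors of 15: 1, 3, 5, 15; 15 is odd.
Thus k = 15 disproves the claim, and no smaller k works.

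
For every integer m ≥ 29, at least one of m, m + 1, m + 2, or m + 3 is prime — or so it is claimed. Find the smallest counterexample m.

m = 29: 29 is prime.
m = 30: 31 is prime.
m = 31: 31 is prime.
m = 32: 32 = 2 × 16; 33 = 3 × 11; 34 = 2 × 17; 35 = 5 × 7 — all composite.
So m = 32 is the smallest counterexample.

m = 32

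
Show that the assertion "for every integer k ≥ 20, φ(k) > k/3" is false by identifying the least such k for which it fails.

k = 24

A counterexample is any integer k ≥ 20 such that the claim fails; we check each in order.
The first 4 eligible values, up to k = 23, all satisfy the conclusion.
k = 24: φ(24) = 8 and 24/3 = 8, so φ(24) ≤ 24/3.
So k = 24 is the smallest counterexample.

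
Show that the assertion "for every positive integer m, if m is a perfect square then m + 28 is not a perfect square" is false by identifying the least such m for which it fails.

m = 36

We need the least positive integer m for which m is a perfect square but m + 28 is a perfect square.
m = 1: 1 + 28 = 29, not a perfect square.
m = 4: 4 + 28 = 32, not a perfect square.
m = 9: 9 + 28 = 37, not a perfect square.
m = 16: 16 + 28 = 44, not a perfect square.
m = 25: 25 + 28 = 53, not a perfect square.
m = 36: 36 = 6² and 36 + 28 = 64 = 8².
So m = 36 is the smallest counterexample.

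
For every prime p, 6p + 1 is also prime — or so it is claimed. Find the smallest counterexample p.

We need the least prime p for which 6p + 1 is not prime.
p = 2: 6p + 1 = 13, prime.
p = 3: 6p + 1 = 19, prime.
p = 5: 6p + 1 = 31, prime.
p = 7: 6p + 1 = 43, prime.
p = 11: 6p + 1 = 67, prime.
p = 13: 6p + 1 = 79, prime.
p = 17: 6p + 1 = 103, prime.
p = 19: 6p + 1 = 115 = 5 × 23, not prime.

p = 19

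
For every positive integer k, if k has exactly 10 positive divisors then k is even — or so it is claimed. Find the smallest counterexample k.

k = 405

A counterexample is any positive integer k such that k has exactly 10 positive divisors but k is odd; we check each in order.
The first 9 eligible values, up to k = 368, all satisfy the conclusion.
k = 405: divisors of 405: 10 divisors; 405 is odd.
Hence k = 405 is a counterexample.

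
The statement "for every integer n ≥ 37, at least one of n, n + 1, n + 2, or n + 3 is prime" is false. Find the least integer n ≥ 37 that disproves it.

We need the least integer n ≥ 37 for which n, n + 1, n + 2, n + 3 are all composite.
The first 11 eligible values, up to n = 47, all satisfy the conclusion.
n = 48: 48 = 2 × 24; 49 = 7 × 7; 50 = 2 × 25; 51 = 3 × 17 — all composite.

n = 48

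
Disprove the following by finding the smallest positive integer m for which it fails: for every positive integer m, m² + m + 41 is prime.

m = 40

We need the least positive integer m for which m² + m + 41 is not prime.
For m = 1, 2, 3, 4, …, 37, 38, 39 the conclusion holds.
m = 40: m² + m + 41 = 1681 = 41 × 41, composite.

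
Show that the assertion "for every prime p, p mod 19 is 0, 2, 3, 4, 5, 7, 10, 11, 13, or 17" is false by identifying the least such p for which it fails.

We need the least prime p for which the claim fails.
For p = 2, 3, 5, 7, 11, 13, 17, 19, 23, 29 the conclusion holds.
p = 31: 31 mod 19 = 12 — not in {0, 2, 3, 4, 5, 7, 10, 11, 13, 17}.

p = 31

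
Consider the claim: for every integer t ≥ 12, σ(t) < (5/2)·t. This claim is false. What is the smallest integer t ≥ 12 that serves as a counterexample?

Check each integer t ≥ 12 in order until the claim fails.
For t = 12, 13, 14, 15, …, 21, 22, 23 the conclusion holds.
t = 24: σ(24) = 60; 60 ≥ 60.
So t = 24 is the smallest counterexample.

t = 24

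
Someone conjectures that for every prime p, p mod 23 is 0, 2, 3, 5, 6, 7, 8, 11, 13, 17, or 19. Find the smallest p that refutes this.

Check each prime p in order until the claim fails.
The first 11 eligible values, up to p = 31, all satisfy the conclusion.
p = 37: 37 mod 23 = 14 — not in {0, 2, 3, 5, 6, 7, 8, 11, 13, 17, 19}.
So p = 37 is the smallest counterexample.

p = 37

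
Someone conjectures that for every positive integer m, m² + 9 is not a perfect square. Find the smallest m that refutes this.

A counterexample is any positive integer m such that m² + 9 is a perfect square; we check each in order.
m = 1: 1² + 9 = 10, not a perfect square.
m = 2: 2² + 9 = 13, not a perfect square.
m = 3: 3² + 9 = 18, not a perfect square.
m = 4: 4² + 9 = 25 = 5², a perfect square.
So m = 4 is the smallest counterexample.

m = 4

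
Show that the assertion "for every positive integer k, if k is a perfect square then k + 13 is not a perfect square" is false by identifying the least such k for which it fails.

Check each positive integer k in order until k is a perfect square but k + 13 is a perfect square.
For k = 1, 4, 9, 16, 25 the conclusion holds.
k = 36: 36 = 6² and 36 + 13 = 49 = 7².
Thus k = 36 disproves the claim, and no smaller k works.

k = 36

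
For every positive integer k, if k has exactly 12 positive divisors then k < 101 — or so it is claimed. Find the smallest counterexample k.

k = 108

Check each positive integer k in order until k has exactly 12 positive divisors but the claim fails.
k = 60: τ(60) = 12; 60 < 101.
k = 72: τ(72) = 12; 72 < 101.
k = 84: τ(84) = 12; 84 < 101.
k = 90: τ(90) = 12; 90 < 101.
k = 96: τ(96) = 12; 96 < 101.
k = 108: τ(108) = 12; 108 ≥ 101.
Hence k = 108 is a counterexample.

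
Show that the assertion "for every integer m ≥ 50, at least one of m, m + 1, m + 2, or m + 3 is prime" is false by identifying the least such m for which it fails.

m = 54

A counterexample is any integer m ≥ 50 such that m, m + 1, m + 2, m + 3 are all composite; we check each in order.
The first 4 eligible values, up to m = 53, all satisfy the conclusion.
m = 54: 54 = 2 × 27; 55 = 5 × 11; 56 = 2 × 28; 57 = 3 × 19 — all composite.
Hence m = 54 is a counterexample.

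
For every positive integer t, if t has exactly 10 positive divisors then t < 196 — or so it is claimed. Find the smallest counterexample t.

t = 208

For t = 48, 80, 112, 162, 176 the conclusion holds.
t = 208: τ(208) = 10; 208 ≥ 196.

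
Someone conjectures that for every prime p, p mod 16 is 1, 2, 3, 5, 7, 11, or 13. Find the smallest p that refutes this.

Check each prime p in order until the claim fails.
The first 10 eligible values, up to p = 29, all satisfy the conclusion.
p = 31: 31 mod 16 = 15 — not in {1, 2, 3, 5, 7, 11, 13}.
Thus p = 31 disproves the claim, and no smaller p works.

p = 31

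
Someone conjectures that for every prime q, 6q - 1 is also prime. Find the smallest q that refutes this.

We need the least prime q for which 6q - 1 is not prime.
q = 2: 6q - 1 = 11, prime.
q = 3: 6q - 1 = 17, prime.
q = 5: 6q - 1 = 29, prime.
q = 7: 6q - 1 = 41, prime.
q = 11: 6q - 1 = 65 = 5 × 13, not prime.

q = 11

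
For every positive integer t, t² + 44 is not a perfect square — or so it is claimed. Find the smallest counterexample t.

t = 10

The first 9 eligible values, up to t = 9, all satisfy the conclusion.
t = 10: 10² + 44 = 144 = 12², a perfect square.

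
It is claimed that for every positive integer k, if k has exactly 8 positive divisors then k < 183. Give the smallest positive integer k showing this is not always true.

A counterexample is any positive integer k such that k has exactly 8 positive divisors but the claim fails; we check each in order.
The first 26 eligible values, up to k = 182, all satisfy the conclusion.
k = 184: τ(184) = 8; 184 ≥ 183.
So k = 184 is the smallest counterexample.

k = 184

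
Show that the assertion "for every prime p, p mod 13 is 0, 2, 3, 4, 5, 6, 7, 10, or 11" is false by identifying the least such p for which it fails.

p = 47

A counterexample is any prime p such that the claim fails; we check each in order.
The first 14 eligible values, up to p = 43, all satisfy the conclusion.
p = 47: 47 mod 13 = 8 — not in {0, 2, 3, 4, 5, 6, 7, 10, 11}.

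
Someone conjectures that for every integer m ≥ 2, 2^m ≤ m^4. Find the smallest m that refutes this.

m = 17

A counterexample is any integer m ≥ 2 such that 2^m > m^4; we check each in order.
For m = 2, 3, 4, 5, …, 14, 15, 16 the conclusion holds.
m = 17: 2^m = 131072 and m^4 = 83521, so 131072 > 83521.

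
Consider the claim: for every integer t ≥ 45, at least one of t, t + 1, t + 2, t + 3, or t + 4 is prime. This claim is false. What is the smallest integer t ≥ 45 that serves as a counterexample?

t = 48

Check each integer t ≥ 45 in order until t, t + 1, t + 2, t + 3, t + 4 are all composite.
For t = 45, 46, 47 the conclusion holds.
t = 48: 48 = 2 × 24; 49 = 7 × 7; 50 = 2 × 25; 51 = 3 × 17; 52 = 2 × 26 — all composite.
Thus t = 48 disproves the claim, and no smaller t works.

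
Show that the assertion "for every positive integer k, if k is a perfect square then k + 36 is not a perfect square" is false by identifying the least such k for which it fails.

For k = 1, 4, 9, 16, 25, 36, 49 the conclusion holds.
k = 64: 64 = 8² and 64 + 36 = 100 = 10².

k = 64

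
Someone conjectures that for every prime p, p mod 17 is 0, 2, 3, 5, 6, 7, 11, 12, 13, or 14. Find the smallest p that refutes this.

A counterexample is any prime p such that the claim fails; we check each in order.
The first 13 eligible values, up to p = 41, all satisfy the conclusion.
p = 43: 43 mod 17 = 9 — not in {0, 2, 3, 5, 6, 7, 11, 12, 13, 14}.

p = 43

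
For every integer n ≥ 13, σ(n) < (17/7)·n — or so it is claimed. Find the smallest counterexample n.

Check each integer n ≥ 13 in order until the claim fails.
The first 11 eligible values, up to n = 23, all satisfy the conclusion.
n = 24: σ(24) = 60; 60 ≥ 408/7.
Thus n = 24 disproves the claim, and no smaller n works.

n = 24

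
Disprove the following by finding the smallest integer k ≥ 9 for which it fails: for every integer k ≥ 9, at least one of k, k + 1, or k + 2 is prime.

k = 14

For k = 9, 10, 11, 12, 13 the conclusion holds.
k = 14: 14 = 2 × 7; 15 = 3 × 5; 16 = 2 × 8 — all composite.
Hence k = 14 is a counterexample.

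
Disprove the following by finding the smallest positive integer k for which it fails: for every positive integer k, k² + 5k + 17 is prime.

k = 8

We need the least positive integer k for which k² + 5k + 17 is not prime.
The first 7 eligible values, up to k = 7, all satisfy the conclusion.
k = 8: k² + 5k + 17 = 121 = 11 × 11, composite.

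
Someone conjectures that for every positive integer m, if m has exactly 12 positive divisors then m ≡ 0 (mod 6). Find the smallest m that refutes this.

m = 140

The first 8 eligible values, up to m = 132, all satisfy the conclusion.
m = 140: τ(140) = 12; 140 ≡ 2 (mod 6).
Thus m = 140 disproves the claim, and no smaller m works.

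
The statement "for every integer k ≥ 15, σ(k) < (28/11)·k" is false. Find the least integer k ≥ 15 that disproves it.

k = 48

For k = 15, 16, 17, 18, …, 45, 46, 47 the conclusion holds.
k = 48: σ(48) = 124; 124 ≥ 1344/11.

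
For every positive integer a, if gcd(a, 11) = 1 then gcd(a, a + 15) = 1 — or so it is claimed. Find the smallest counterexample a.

We need the least positive integer a for which gcd(a, 11) = 1 but gcd(a, a + 15) > 1.
For a = 1, 2 the conclusion holds.
a = 3: gcd(3, 18) = 3.

a = 3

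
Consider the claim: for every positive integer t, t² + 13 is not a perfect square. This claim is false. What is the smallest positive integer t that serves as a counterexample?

Check each positive integer t in order until t² + 13 is a perfect square.
t = 1: 1² + 13 = 14, not a perfect square.
t = 2: 2² + 13 = 17, not a perfect square.
t = 3: 3² + 13 = 22, not a perfect square.
t = 4: 4² + 13 = 29, not a perfect square.
t = 5: 5² + 13 = 38, not a perfect square.
t = 6: 6² + 13 = 49 = 7², a perfect square.
Hence t = 6 is a counterexample.

t = 6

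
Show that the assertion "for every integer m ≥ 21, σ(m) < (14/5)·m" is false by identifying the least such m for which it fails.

m = 60

We need the least integer m ≥ 21 for which the claim fails.
The first 39 eligible values, up to m = 59, all satisfy the conclusion.
m = 60: σ(60) = 168; 168 ≥ 168.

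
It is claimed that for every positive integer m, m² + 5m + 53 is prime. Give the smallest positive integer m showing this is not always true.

m = 3

We need the least positive integer m for which m² + 5m + 53 is not prime.
m = 1: m² + 5m + 53 = 59, prime.
m = 2: m² + 5m + 53 = 67, prime.
m = 3: m² + 5m + 53 = 77 = 7 × 11, composite.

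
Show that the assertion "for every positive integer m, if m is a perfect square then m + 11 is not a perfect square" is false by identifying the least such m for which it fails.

A counterexample is any positive integer m such that m is a perfect square but m + 11 is a perfect square; we check each in order.
For m = 1, 4, 9, 16 the conclusion holds.
m = 25: 25 = 5² and 25 + 11 = 36 = 6².
Thus m = 25 disproves the claim, and no smaller m works.

m = 25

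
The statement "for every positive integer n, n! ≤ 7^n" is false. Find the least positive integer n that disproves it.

For n = 1, 2, 3, 4, …, 14, 15, 16 the conclusion holds.
n = 17: n! = 355687428096000 and 7^n = 232630513987207, so 355687428096000 > 232630513987207.

n = 17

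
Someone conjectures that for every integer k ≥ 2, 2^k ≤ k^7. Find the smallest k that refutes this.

k = 37

A counterexample is any integer k ≥ 2 such that 2^k > k^7; we check each in order.
The first 35 eligible values, up to k = 36, all satisfy the conclusion.
k = 37: 2^k = 137438953472 and k^7 = 94931877133, so 137438953472 > 94931877133.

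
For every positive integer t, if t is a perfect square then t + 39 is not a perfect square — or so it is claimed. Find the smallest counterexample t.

t = 25

For t = 1, 4, 9, 16 the conclusion holds.
t = 25: 25 = 5² and 25 + 39 = 64 = 8².
Hence t = 25 is a counterexample.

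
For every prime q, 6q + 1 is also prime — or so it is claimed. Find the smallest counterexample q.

q = 19

Check each prime q in order until 6q + 1 is not prime.
The first 7 eligible values, up to q = 17, all satisfy the conclusion.
q = 19: 6q + 1 = 115 = 5 × 23, not prime.
Thus q = 19 disproves the claim, and no smaller q works.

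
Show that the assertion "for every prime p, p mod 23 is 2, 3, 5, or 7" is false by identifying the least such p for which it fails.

A counterexample is any prime p such that the claim fails; we check each in order.
p = 2: 2 mod 23 = 2.
p = 3: 3 mod 23 = 3.
p = 5: 5 mod 23 = 5.
p = 7: 7 mod 23 = 7.
p = 11: 11 mod 23 = 11 — not in {2, 3, 5, 7}.
So p = 11 is the smallest counterexample.

p = 11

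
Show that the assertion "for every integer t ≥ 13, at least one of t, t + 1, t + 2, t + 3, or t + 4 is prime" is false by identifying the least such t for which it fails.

A counterexample is any integer t ≥ 13 such that t, t + 1, t + 2, t + 3, t + 4 are all composite; we check each in order.
For t = 13, 14, 15, 16, …, 21, 22, 23 the conclusion holds.
t = 24: 24 = 2 × 12; 25 = 5 × 5; 26 = 2 × 13; 27 = 3 × 9; 28 = 2 × 14 — all composite.
So t = 24 is the smallest counterexample.

t = 24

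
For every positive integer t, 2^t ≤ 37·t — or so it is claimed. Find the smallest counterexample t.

A counterexample is any positive integer t such that 2^t > 37·t; we check each in order.
t = 1: 2^t = 2 and 37·t = 37, so 2 ≤ 37.
t = 2: 2^t = 4 and 37·t = 74, so 4 ≤ 74.
t = 3: 2^t = 8 and 37·t = 111, so 8 ≤ 111.
t = 4: 2^t = 16 and 37·t = 148, so 16 ≤ 148.
t = 5: 2^t = 32 and 37·t = 185, so 32 ≤ 185.
t = 6: 2^t = 64 and 37·t = 222, so 64 ≤ 222.
t = 7: 2^t = 128 and 37·t = 259, so 128 ≤ 259.
t = 8: 2^t = 256 and 37·t = 296, so 256 ≤ 296.
t = 9: 2^t = 512 and 37·t = 333, so 512 > 333.

t = 9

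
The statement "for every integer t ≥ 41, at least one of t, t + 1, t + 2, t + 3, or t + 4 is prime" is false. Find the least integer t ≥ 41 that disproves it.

t = 48

t = 41: 41 is prime.
t = 42: 43 is prime.
t = 43: 43 is prime.
t = 44: 47 is prime.
t = 45: 47 is prime.
t = 46: 47 is prime.
t = 47: 47 is prime.
t = 48: 48 = 2 × 24; 49 = 7 × 7; 50 = 2 × 25; 51 = 3 × 17; 52 = 2 × 26 — all composite.
Hence t = 48 is a counterexample.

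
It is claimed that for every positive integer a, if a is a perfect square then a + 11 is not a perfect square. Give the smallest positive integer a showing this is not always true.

a = 25

A counterexample is any positive integer a such that a is a perfect square but a + 11 is a perfect square; we check each in order.
For a = 1, 4, 9, 16 the conclusion holds.
a = 25: 25 = 5² and 25 + 11 = 36 = 6².
So a = 25 is the smallest counterexample.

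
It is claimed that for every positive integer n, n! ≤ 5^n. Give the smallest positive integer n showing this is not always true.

n = 12

The first 11 eligible values, up to n = 11, all satisfy the conclusion.
n = 12: n! = 479001600 and 5^n = 244140625, so 479001600 > 244140625.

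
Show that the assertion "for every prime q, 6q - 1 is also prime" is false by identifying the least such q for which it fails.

Check each prime q in order until 6q - 1 is not prime.
For q = 2, 3, 5, 7 the conclusion holds.
q = 11: 6q - 1 = 65 = 5 × 13, not prime.
Hence q = 11 is a counterexample.

q = 11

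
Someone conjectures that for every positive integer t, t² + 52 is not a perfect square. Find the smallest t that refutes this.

t = 12

For t = 1, 2, 3, 4, …, 9, 10, 11 the conclusion holds.
t = 12: 12² + 52 = 196 = 14², a perfect square.
Hence t = 12 is a counterexample.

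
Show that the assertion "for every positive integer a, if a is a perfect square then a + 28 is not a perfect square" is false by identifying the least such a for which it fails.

For a = 1, 4, 9, 16, 25 the conclusion holds.
a = 36: 36 = 6² and 36 + 28 = 64 = 8².
Hence a = 36 is a counterexample.

a = 36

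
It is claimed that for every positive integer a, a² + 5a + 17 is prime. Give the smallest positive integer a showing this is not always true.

a = 8

We need the least positive integer a for which a² + 5a + 17 is not prime.
For a = 1, 2, 3, 4, 5, 6, 7 the conclusion holds.
a = 8: a² + 5a + 17 = 121 = 11 × 11, composite.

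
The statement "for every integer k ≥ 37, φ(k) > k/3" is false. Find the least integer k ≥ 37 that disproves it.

k = 37: φ(37) = 36 and 37/3 = 37/3, so φ(37) > 37/3.
k = 38: φ(38) = 18 and 38/3 = 38/3, so φ(38) > 38/3.
k = 39: φ(39) = 24 and 39/3 = 13, so φ(39) > 39/3.
k = 40: φ(40) = 16 and 40/3 = 40/3, so φ(40) > 40/3.
k = 41: φ(41) = 40 and 41/3 = 41/3, so φ(41) > 41/3.
k = 42: φ(42) = 12 and 42/3 = 14, so φ(42) ≤ 42/3.
Hence k = 42 is a counterexample.

k = 42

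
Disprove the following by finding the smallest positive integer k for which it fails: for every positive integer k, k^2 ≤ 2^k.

k = 3

Check each positive integer k in order until k^2 > 2^k.
For k = 1, 2 the conclusion holds.
k = 3: k^2 = 9 and 2^k = 8, so 9 > 8.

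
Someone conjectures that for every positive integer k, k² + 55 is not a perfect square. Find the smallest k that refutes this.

k = 3

A counterexample is any positive integer k such that k² + 55 is a perfect square; we check each in order.
For k = 1, 2 the conclusion holds.
k = 3: 3² + 55 = 64 = 8², a perfect square.
Hence k = 3 is a counterexample.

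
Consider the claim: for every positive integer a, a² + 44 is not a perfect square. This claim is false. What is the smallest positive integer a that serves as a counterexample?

a = 10

A counterexample is any positive integer a such that a² + 44 is a perfect square; we check each in order.
For a = 1, 2, 3, 4, 5, 6, 7, 8, 9 the conclusion holds.
a = 10: 10² + 44 = 144 = 12², a perfect square.
So a = 10 is the smallest counterexample.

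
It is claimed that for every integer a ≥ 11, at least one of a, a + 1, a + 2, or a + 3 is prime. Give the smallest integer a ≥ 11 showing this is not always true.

a = 24

For a = 11, 12, 13, 14, …, 21, 22, 23 the conclusion holds.
a = 24: 24 = 2 × 12; 25 = 5 × 5; 26 = 2 × 13; 27 = 3 × 9 — all composite.
Hence a = 24 is a counterexample.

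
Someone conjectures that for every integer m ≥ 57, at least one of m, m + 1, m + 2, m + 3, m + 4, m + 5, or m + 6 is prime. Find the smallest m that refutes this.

We need the least integer m ≥ 57 for which m, m + 1, m + 2, m + 3, m + 4, m + 5, m + 6 are all composite.
The first 33 eligible values, up to m = 89, all satisfy the conclusion.
m = 90: 90 = 2 × 45; 91 = 7 × 13; 92 = 2 × 46; 93 = 3 × 31; 94 = 2 × 47; 95 = 5 × 19; 96 = 2 × 48 — all composite.
Hence m = 90 is a counterexample.

m = 90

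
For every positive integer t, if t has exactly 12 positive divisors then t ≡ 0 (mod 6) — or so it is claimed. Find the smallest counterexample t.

t = 140

Check each positive integer t in order until t has exactly 12 positive divisors but the claim fails.
The first 8 eligible values, up to t = 132, all satisfy the conclusion.
t = 140: τ(140) = 12; 140 ≡ 2 (mod 6).
So t = 140 is the smallest counterexample.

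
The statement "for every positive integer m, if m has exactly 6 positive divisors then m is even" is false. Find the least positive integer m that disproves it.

m = 45

We need the least positive integer m for which m has exactly 6 positive divisors but m is odd.
The first 6 eligible values, up to m = 44, all satisfy the conclusion.
m = 45: divisors of 45: 1, 3, 5, 9, 15, 45; 45 is odd.
Thus m = 45 disproves the claim, and no smaller m works.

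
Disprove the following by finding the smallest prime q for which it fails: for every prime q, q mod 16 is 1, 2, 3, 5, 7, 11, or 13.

Check each prime q in order until the claim fails.
For q = 2, 3, 5, 7, 11, 13, 17, 19, 23, 29 the conclusion holds.
q = 31: 31 mod 16 = 15 — not in {1, 2, 3, 5, 7, 11, 13}.
Hence q = 31 is a counterexample.

q = 31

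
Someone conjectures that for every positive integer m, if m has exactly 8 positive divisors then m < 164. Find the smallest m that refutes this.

m = 165

We need the least positive integer m for which m has exactly 8 positive divisors but the claim fails.
For m = 24, 30, 40, 42, …, 138, 152, 154 the conclusion holds.
m = 165: τ(165) = 8; 165 ≥ 164.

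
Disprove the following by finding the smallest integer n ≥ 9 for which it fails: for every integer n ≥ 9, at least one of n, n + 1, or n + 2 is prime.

Check each integer n ≥ 9 in order until n, n + 1, n + 2 are all composite.
n = 9: 11 is prime.
n = 10: 11 is prime.
n = 11: 11 is prime.
n = 12: 13 is prime.
n = 13: 13 is prime.
n = 14: 14 = 2 × 7; 15 = 3 × 5; 16 = 2 × 8 — all composite.
Thus n = 14 disproves the claim, and no smaller n works.

n = 14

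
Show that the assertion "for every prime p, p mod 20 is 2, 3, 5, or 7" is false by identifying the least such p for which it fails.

p = 11

A counterexample is any prime p such that the claim fails; we check each in order.
p = 2: 2 mod 20 = 2.
p = 3: 3 mod 20 = 3.
p = 5: 5 mod 20 = 5.
p = 7: 7 mod 20 = 7.
p = 11: 11 mod 20 = 11 — not in {2, 3, 5, 7}.
So p = 11 is the smallest counterexample.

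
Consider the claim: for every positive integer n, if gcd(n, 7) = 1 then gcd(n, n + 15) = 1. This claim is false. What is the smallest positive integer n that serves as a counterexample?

n = 3

For n = 1, 2 the conclusion holds.
n = 3: gcd(3, 18) = 3.
Hence n = 3 is a counterexample.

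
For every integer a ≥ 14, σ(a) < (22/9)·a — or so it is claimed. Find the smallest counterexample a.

a = 24

Check each integer a ≥ 14 in order until the claim fails.
For a = 14, 15, 16, 17, 18, 19, 20, 21, 22, 23 the conclusion holds.
a = 24: σ(24) = 60; 60 ≥ 176/3.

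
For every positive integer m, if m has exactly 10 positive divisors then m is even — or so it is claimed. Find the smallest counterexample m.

m = 405

The first 9 eligible values, up to m = 368, all satisfy the conclusion.
m = 405: divisors of 405: 10 divisors; 405 is odd.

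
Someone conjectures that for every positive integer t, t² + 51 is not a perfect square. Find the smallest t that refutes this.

t = 7

Check each positive integer t in order until t² + 51 is a perfect square.
t = 1: 1² + 51 = 52, not a perfect square.
t = 2: 2² + 51 = 55, not a perfect square.
t = 3: 3² + 51 = 60, not a perfect square.
t = 4: 4² + 51 = 67, not a perfect square.
t = 5: 5² + 51 = 76, not a perfect square.
t = 6: 6² + 51 = 87, not a perfect square.
t = 7: 7² + 51 = 100 = 10², a perfect square.
Thus t = 7 disproves the claim, and no smaller t works.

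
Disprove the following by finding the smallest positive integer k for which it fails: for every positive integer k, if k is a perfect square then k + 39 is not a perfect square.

k = 25

A counterexample is any positive integer k such that k is a perfect square but k + 39 is a perfect square; we check each in order.
The first 4 eligible values, up to k = 16, all satisfy the conclusion.
k = 25: 25 = 5² and 25 + 39 = 64 = 8².
Hence k = 25 is a counterexample.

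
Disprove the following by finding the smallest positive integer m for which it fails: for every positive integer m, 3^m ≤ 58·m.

Check each positive integer m in order until 3^m > 58·m.
The first 5 eligible values, up to m = 5, all satisfy the conclusion.
m = 6: 3^m = 729 and 58·m = 348, so 729 > 348.
Thus m = 6 disproves the claim, and no smaller m works.

m = 6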